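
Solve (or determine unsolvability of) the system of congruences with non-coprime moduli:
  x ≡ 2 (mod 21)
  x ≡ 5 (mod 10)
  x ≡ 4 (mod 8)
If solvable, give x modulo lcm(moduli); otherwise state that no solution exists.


Moduli 21, 10, 8 are not pairwise coprime, so CRT works modulo lcm(m_i) when all pairwise compatibility conditions hold.
Pairwise compatibility: gcd(m_i, m_j) must divide a_i - a_j for every pair.
Merge one congruence at a time:
  Start: x ≡ 2 (mod 21).
  Combine with x ≡ 5 (mod 10): gcd(21, 10) = 1; 5 - 2 = 3, which IS divisible by 1, so compatible.
    Write x = 2 + 21·t and substitute into x ≡ 5 (mod 10): 21·t ≡ 5 − 2 = 3 (mod 10).
    Reduce coefficients mod 10: 1·t ≡ 3 (mod 10).
    So t ≡ 3 (mod 10).
    Then x = 2 + 21·3 = 65, valid modulo lcm(21, 10) = 210: x ≡ 65 (mod 210).
  Combine with x ≡ 4 (mod 8): gcd(210, 8) = 2, and 4 - 65 = -61 is NOT divisible by 2.
    ⇒ system is inconsistent (no integer solution).

No solution (the system is inconsistent).


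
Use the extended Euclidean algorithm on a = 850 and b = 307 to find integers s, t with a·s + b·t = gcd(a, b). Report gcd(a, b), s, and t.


Euclidean algorithm on (850, 307) — divide until remainder is 0:
  850 = 2 · 307 + 236
  307 = 1 · 236 + 71
  236 = 3 · 71 + 23
  71 = 3 · 23 + 2
  23 = 11 · 2 + 1
  2 = 2 · 1 + 0
gcd(850, 307) = 1.
Track Bezout coefficients alongside the remainders: start with r₀ = 850 = a·1 + b·0 (s = 1, t = 0) and r₁ = 307 = a·0 + b·1 (s = 0, t = 1); each new remainder r_{k+1} = r_{k-1} − q_k·r_k inherits s_{k+1} = s_{k-1} − q_k·s_k, t_{k+1} = t_{k-1} − q_k·t_k, so r_k = a·s_k + b·t_k at every step:
  q = 2: r = 236, s = 1 − 2·0 = 1, t = 0 − 2·1 = -2  (check: 850·1 + 307·(-2) = 236)
  q = 1: r = 71, s = 0 − 1·1 = -1, t = 1 − 1·(-2) = 3  (check: 850·(-1) + 307·3 = 71)
  q = 3: r = 23, s = 1 − 3·(-1) = 4, t = -2 − 3·3 = -11  (check: 850·4 + 307·(-11) = 23)
  q = 3: r = 2, s = -1 − 3·4 = -13, t = 3 − 3·(-11) = 36  (check: 850·(-13) + 307·36 = 2)
  q = 11: r = 1, s = 4 − 11·(-13) = 147, t = -11 − 11·36 = -407  (check: 850·147 + 307·(-407) = 1)
The row with r = 1 (the gcd) gives the Bezout coefficients s = 147, t = -407.
Result: 850 · (147) + 307 · (-407) = 1.

gcd(850, 307) = 1; s = 147, t = -407 (check: 850·147 + 307·(-407) = 1).


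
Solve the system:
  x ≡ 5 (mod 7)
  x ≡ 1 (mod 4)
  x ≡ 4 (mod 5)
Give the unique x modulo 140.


Moduli 7, 4, 5 are pairwise coprime; by CRT there is a unique solution modulo M = 7 · 4 · 5 = 140.
Solve pairwise, accumulating the modulus:
  Start with x ≡ 5 (mod 7).
  Combine with x ≡ 1 (mod 4): since gcd(7, 4) = 1, we get a unique residue mod 28.
    Write x = 5 + 7·t and substitute into x ≡ 1 (mod 4): 7·t ≡ 1 − 5 = -4 (mod 4).
    Reduce coefficients mod 4: 3·t ≡ 0 (mod 4).
    The inverse of 3 mod 4 is 3 (since 3·3 = 9 = 2·4 + 1), so t ≡ 3·0 = 0 ≡ 0 (mod 4).
    Then x = 5 + 7·0 = 5, valid modulo lcm(7, 4) = 28: x ≡ 5 (mod 28).
  Combine with x ≡ 4 (mod 5): since gcd(28, 5) = 1, we get a unique residue mod 140.
    Write x = 5 + 28·t and substitute into x ≡ 4 (mod 5): 28·t ≡ 4 − 5 = -1 (mod 5).
    Reduce coefficients mod 5: 3·t ≡ 4 (mod 5).
    The inverse of 3 mod 5 is 2 (since 3·2 = 6 = 1·5 + 1), so t ≡ 2·4 = 8 ≡ 3 (mod 5).
    Then x = 5 + 28·3 = 89, valid modulo lcm(28, 5) = 140: x ≡ 89 (mod 140).
Verify: 89 mod 7 = 5 ✓, 89 mod 4 = 1 ✓, 89 mod 5 = 4 ✓.

x ≡ 89 (mod 140).


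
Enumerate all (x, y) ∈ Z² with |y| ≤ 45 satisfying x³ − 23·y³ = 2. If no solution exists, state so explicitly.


The equation is x³ - 23y³ = 2. For fixed y, x³ = 23·y³ + 2, so a solution requires the RHS to be a perfect cube.
Strategy: iterate y from -45 to 45, compute RHS = 23·y³ + 2, and check whether it is a (positive or negative) perfect cube.
Check small values of y:
  y = 0: RHS = 2 is not a perfect cube.
  y = 1: RHS = 25 is not a perfect cube.
  y = -1: RHS = -21 is not a perfect cube.
  y = 2: RHS = 186 is not a perfect cube.
  y = -2: RHS = -182 is not a perfect cube.
  y = 3: RHS = 623 is not a perfect cube.
  y = -3: RHS = -619 is not a perfect cube.
Continuing the search up to |y| = 45 finds no solutions either.
No (x, y) in the scanned range satisfies the equation.

No integer solutions with |y| ≤ 45.


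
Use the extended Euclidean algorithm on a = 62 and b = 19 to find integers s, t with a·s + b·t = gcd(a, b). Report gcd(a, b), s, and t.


Euclidean algorithm on (62, 19) — divide until remainder is 0:
  62 = 3 · 19 + 5
  19 = 3 · 5 + 4
  5 = 1 · 4 + 1
  4 = 4 · 1 + 0
gcd(62, 19) = 1.
Track Bezout coefficients alongside the remainders: start with r₀ = 62 = a·1 + b·0 (s = 1, t = 0) and r₁ = 19 = a·0 + b·1 (s = 0, t = 1); each new remainder r_{k+1} = r_{k-1} − q_k·r_k inherits s_{k+1} = s_{k-1} − q_k·s_k, t_{k+1} = t_{k-1} − q_k·t_k, so r_k = a·s_k + b·t_k at every step:
  q = 3: r = 5, s = 1 − 3·0 = 1, t = 0 − 3·1 = -3  (check: 62·1 + 19·(-3) = 5)
  q = 3: r = 4, s = 0 − 3·1 = -3, t = 1 − 3·(-3) = 10  (check: 62·(-3) + 19·10 = 4)
  q = 1: r = 1, s = 1 − 1·(-3) = 4, t = -3 − 1·10 = -13  (check: 62·4 + 19·(-13) = 1)
The row with r = 1 (the gcd) gives the Bezout coefficients s = 4, t = -13.
Result: 62 · (4) + 19 · (-13) = 1.

gcd(62, 19) = 1; s = 4, t = -13 (check: 62·4 + 19·(-13) = 1).


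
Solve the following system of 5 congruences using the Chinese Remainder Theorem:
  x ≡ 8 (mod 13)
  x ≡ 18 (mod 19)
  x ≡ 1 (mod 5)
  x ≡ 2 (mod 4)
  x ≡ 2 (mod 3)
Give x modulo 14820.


Product of moduli M = 13 · 19 · 5 · 4 · 3 = 14820.
Merge one congruence at a time:
  Start: x ≡ 8 (mod 13).
  Combine with x ≡ 18 (mod 19); new modulus lcm = 247.
    Write x = 8 + 13·t and substitute into x ≡ 18 (mod 19): 13·t ≡ 18 − 8 = 10 (mod 19).
    The inverse of 13 mod 19 is 3 (since 13·3 = 39 = 2·19 + 1), so t ≡ 3·10 = 30 ≡ 11 (mod 19).
    Then x = 8 + 13·11 = 151, valid modulo lcm(13, 19) = 247: x ≡ 151 (mod 247).
  Combine with x ≡ 1 (mod 5); new modulus lcm = 1235.
    Write x = 151 + 247·t and substitute into x ≡ 1 (mod 5): 247·t ≡ 1 − 151 = -150 (mod 5).
    Reduce coefficients mod 5: 2·t ≡ 0 (mod 5).
    The inverse of 2 mod 5 is 3 (since 2·3 = 6 = 1·5 + 1), so t ≡ 3·0 = 0 ≡ 0 (mod 5).
    Then x = 151 + 247·0 = 151, valid modulo lcm(247, 5) = 1235: x ≡ 151 (mod 1235).
  Combine with x ≡ 2 (mod 4); new modulus lcm = 4940.
    Write x = 151 + 1235·t and substitute into x ≡ 2 (mod 4): 1235·t ≡ 2 − 151 = -149 (mod 4).
    Reduce coefficients mod 4: 3·t ≡ 3 (mod 4).
    The inverse of 3 mod 4 is 3 (since 3·3 = 9 = 2·4 + 1), so t ≡ 3·3 = 9 ≡ 1 (mod 4).
    Then x = 151 + 1235·1 = 1386, valid modulo lcm(1235, 4) = 4940: x ≡ 1386 (mod 4940).
  Combine with x ≡ 2 (mod 3); new modulus lcm = 14820.
    Write x = 1386 + 4940·t and substitute into x ≡ 2 (mod 3): 4940·t ≡ 2 − 1386 = -1384 (mod 3).
    Reduce coefficients mod 3: 2·t ≡ 2 (mod 3).
    The inverse of 2 mod 3 is 2 (since 2·2 = 4 = 1·3 + 1), so t ≡ 2·2 = 4 ≡ 1 (mod 3).
    Then x = 1386 + 4940·1 = 6326, valid modulo lcm(4940, 3) = 14820: x ≡ 6326 (mod 14820).
Verify against each original: 6326 mod 13 = 8, 6326 mod 19 = 18, 6326 mod 5 = 1, 6326 mod 4 = 2, 6326 mod 3 = 2.

x ≡ 6326 (mod 14820).


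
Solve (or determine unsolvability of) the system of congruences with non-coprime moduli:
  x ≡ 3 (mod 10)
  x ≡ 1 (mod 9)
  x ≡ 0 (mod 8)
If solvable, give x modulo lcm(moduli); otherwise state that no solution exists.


Moduli 10, 9, 8 are not pairwise coprime, so CRT works modulo lcm(m_i) when all pairwise compatibility conditions hold.
Pairwise compatibility: gcd(m_i, m_j) must divide a_i - a_j for every pair.
Merge one congruence at a time:
  Start: x ≡ 3 (mod 10).
  Combine with x ≡ 1 (mod 9): gcd(10, 9) = 1; 1 - 3 = -2, which IS divisible by 1, so compatible.
    Write x = 3 + 10·t and substitute into x ≡ 1 (mod 9): 10·t ≡ 1 − 3 = -2 (mod 9).
    Reduce coefficients mod 9: 1·t ≡ 7 (mod 9).
    So t ≡ 7 (mod 9).
    Then x = 3 + 10·7 = 73, valid modulo lcm(10, 9) = 90: x ≡ 73 (mod 90).
  Combine with x ≡ 0 (mod 8): gcd(90, 8) = 2, and 0 - 73 = -73 is NOT divisible by 2.
    ⇒ system is inconsistent (no integer solution).

No solution (the system is inconsistent).


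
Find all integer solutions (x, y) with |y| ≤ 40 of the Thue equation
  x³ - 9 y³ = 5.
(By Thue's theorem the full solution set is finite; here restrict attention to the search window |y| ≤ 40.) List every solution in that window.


The equation is x³ - 9y³ = 5. For fixed y, x³ = 9·y³ + 5, so a solution requires the RHS to be a perfect cube.
Strategy: iterate y from -40 to 40, compute RHS = 9·y³ + 5, and check whether it is a (positive or negative) perfect cube.
Check small values of y:
  y = 0: RHS = 5 is not a perfect cube.
  y = 1: RHS = 14 is not a perfect cube.
  y = -1: RHS = -4 is not a perfect cube.
  y = 2: RHS = 77 is not a perfect cube.
  y = -2: RHS = -67 is not a perfect cube.
  y = 3: RHS = 248 is not a perfect cube.
  y = -3: RHS = -238 is not a perfect cube.
Continuing the search up to |y| = 40 finds no solutions either.
No (x, y) in the scanned range satisfies the equation.

No integer solutions with |y| ≤ 40.


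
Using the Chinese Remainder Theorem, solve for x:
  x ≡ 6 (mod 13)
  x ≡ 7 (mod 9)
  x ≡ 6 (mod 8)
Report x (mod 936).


Moduli 13, 9, 8 are pairwise coprime; by CRT there is a unique solution modulo M = 13 · 9 · 8 = 936.
Solve pairwise, accumulating the modulus:
  Start with x ≡ 6 (mod 13).
  Combine with x ≡ 7 (mod 9): since gcd(13, 9) = 1, we get a unique residue mod 117.
    Write x = 6 + 13·t and substitute into x ≡ 7 (mod 9): 13·t ≡ 7 − 6 = 1 (mod 9).
    Reduce coefficients mod 9: 4·t ≡ 1 (mod 9).
    The inverse of 4 mod 9 is 7 (since 4·7 = 28 = 3·9 + 1), so t ≡ 7·1 = 7 ≡ 7 (mod 9).
    Then x = 6 + 13·7 = 97, valid modulo lcm(13, 9) = 117: x ≡ 97 (mod 117).
  Combine with x ≡ 6 (mod 8): since gcd(117, 8) = 1, we get a unique residue mod 936.
    Write x = 97 + 117·t and substitute into x ≡ 6 (mod 8): 117·t ≡ 6 − 97 = -91 (mod 8).
    Reduce coefficients mod 8: 5·t ≡ 5 (mod 8).
    The inverse of 5 mod 8 is 5 (since 5·5 = 25 = 3·8 + 1), so t ≡ 5·5 = 25 ≡ 1 (mod 8).
    Then x = 97 + 117·1 = 214, valid modulo lcm(117, 8) = 936: x ≡ 214 (mod 936).
Verify: 214 mod 13 = 6 ✓, 214 mod 9 = 7 ✓, 214 mod 8 = 6 ✓.

x ≡ 214 (mod 936).


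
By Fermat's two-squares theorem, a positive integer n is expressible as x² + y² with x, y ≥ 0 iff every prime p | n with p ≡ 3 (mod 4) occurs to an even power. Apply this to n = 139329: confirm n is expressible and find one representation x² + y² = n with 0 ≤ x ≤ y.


Step 1: Factor n = 139329 = 3^2 · 113 · 137.
Step 2: Check the mod-4 condition on each prime factor: 3 ≡ 3 (mod 4), exponent 2 (must be even); 113 ≡ 1 (mod 4), exponent 1; 137 ≡ 1 (mod 4), exponent 1.
All primes ≡ 3 (mod 4) appear to even exponent (or don't appear), so by the two-squares theorem n IS expressible as a sum of two squares.
Step 3: Build a representation. Group n = k² · m with k = 3 and m = 113 · 137 = 15481 (a product of primes ≡ 1 (mod 4)); a representation of m scales to one of n via (k·x)² + (k·y)² = k²(x² + y²). Each prime p ≡ 1 (mod 4) is itself a sum of two squares; find a² by testing p − a² for a perfect square:
  113: 113 − 1² = 112, 113 − 2² = 109, 113 − 3² = 104, 113 − 4² = 97, 113 − 5² = 88, 113 − 6² = 77, 113 − 7² = 64 = 8² ⇒ 113 = 7² + 8².
  137: 137 − 1² = 136, 137 − 2² = 133, 137 − 3² = 128, 137 − 4² = 121 = 11² ⇒ 137 = 4² + 11².
  Combine using the Brahmagupta–Fibonacci identity (a² + b²)(c² + d²) = (ac − bd)² + (ad + bc)² = (ac + bd)² + (ad − bc)²:
  113 · 137 = 15481: from (7² + 8²)(4² + 11²), take (7·4 − 8·11, 7·11 + 8·4) = (28 − 88, 77 + 32) = (-60, 109); dropping signs (only squares matter) gives (60, 109); check 60² + 109² = 3600 + 11881 = 15481 ✓.
  Scale by k = 3: (3·60, 3·109) = (180, 327).
Step 4: Order so x ≤ y and verify: 180² + 327² = 32400 + 106929 = 139329 = n. ✓

n = 139329 = 180² + 327² (one valid representation with x ≤ y).


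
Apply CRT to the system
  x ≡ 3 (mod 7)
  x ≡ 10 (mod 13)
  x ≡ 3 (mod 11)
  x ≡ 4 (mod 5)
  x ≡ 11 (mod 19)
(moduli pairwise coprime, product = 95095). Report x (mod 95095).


Product of moduli M = 7 · 13 · 11 · 5 · 19 = 95095.
Merge one congruence at a time:
  Start: x ≡ 3 (mod 7).
  Combine with x ≡ 10 (mod 13); new modulus lcm = 91.
    Write x = 3 + 7·t and substitute into x ≡ 10 (mod 13): 7·t ≡ 10 − 3 = 7 (mod 13).
    The inverse of 7 mod 13 is 2 (since 7·2 = 14 = 1·13 + 1), so t ≡ 2·7 = 14 ≡ 1 (mod 13).
    Then x = 3 + 7·1 = 10, valid modulo lcm(7, 13) = 91: x ≡ 10 (mod 91).
  Combine with x ≡ 3 (mod 11); new modulus lcm = 1001.
    Write x = 10 + 91·t and substitute into x ≡ 3 (mod 11): 91·t ≡ 3 − 10 = -7 (mod 11).
    Reduce coefficients mod 11: 3·t ≡ 4 (mod 11).
    The inverse of 3 mod 11 is 4 (since 3·4 = 12 = 1·11 + 1), so t ≡ 4·4 = 16 ≡ 5 (mod 11).
    Then x = 10 + 91·5 = 465, valid modulo lcm(91, 11) = 1001: x ≡ 465 (mod 1001).
  Combine with x ≡ 4 (mod 5); new modulus lcm = 5005.
    Write x = 465 + 1001·t and substitute into x ≡ 4 (mod 5): 1001·t ≡ 4 − 465 = -461 (mod 5).
    Reduce coefficients mod 5: 1·t ≡ 4 (mod 5).
    So t ≡ 4 (mod 5).
    Then x = 465 + 1001·4 = 4469, valid modulo lcm(1001, 5) = 5005: x ≡ 4469 (mod 5005).
  Combine with x ≡ 11 (mod 19); new modulus lcm = 95095.
    Write x = 4469 + 5005·t and substitute into x ≡ 11 (mod 19): 5005·t ≡ 11 − 4469 = -4458 (mod 19).
    Reduce coefficients mod 19: 8·t ≡ 7 (mod 19).
    The inverse of 8 mod 19 is 12 (since 8·12 = 96 = 5·19 + 1), so t ≡ 12·7 = 84 ≡ 8 (mod 19).
    Then x = 4469 + 5005·8 = 44509, valid modulo lcm(5005, 19) = 95095: x ≡ 44509 (mod 95095).
Verify against each original: 44509 mod 7 = 3, 44509 mod 13 = 10, 44509 mod 11 = 3, 44509 mod 5 = 4, 44509 mod 19 = 11.

x ≡ 44509 (mod 95095).


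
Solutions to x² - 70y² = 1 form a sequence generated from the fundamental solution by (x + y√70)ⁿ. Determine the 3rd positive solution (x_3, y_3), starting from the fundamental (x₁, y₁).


Step 1: Find the fundamental solution (x₁, y₁) of x² - 70y² = 1.
  Expand √70 as a continued fraction. a₀ = ⌊√70⌋ = 8; iterate m_{k+1} = d_k·a_k − m_k, d_{k+1} = (70 − m_{k+1}²)/d_k, a_{k+1} = ⌊(a₀ + m_{k+1})/d_{k+1}⌋ (starting m₀ = 0, d₀ = 1), with convergents p_k = a_k·p_{k-1} + p_{k-2}, q_k = a_k·q_{k-1} + q_{k-2} (p₋₁ = 1, q₋₁ = 0):
  k = 0: a₀ = 8; p₀/q₀ = 8/1; p₀² − 70·q₀² = 64 − 70 = -6.
  k = 1: m = 8, d = 6, a = ⌊(8 + 8)/6⌋ = 2; p/q = (2·8 + 1)/(2·1 + 0) = 17/2; p² − 70·q² = 289 − 280 = 9.
  k = 2: m = 4, d = 9, a = ⌊(8 + 4)/9⌋ = 1; p/q = (1·17 + 8)/(1·2 + 1) = 25/3; p² − 70·q² = 625 − 630 = -5.
  k = 3: m = 5, d = 5, a = ⌊(8 + 5)/5⌋ = 2; p/q = (2·25 + 17)/(2·3 + 2) = 67/8; p² − 70·q² = 4489 − 4480 = 9.
  k = 4: m = 5, d = 9, a = ⌊(8 + 5)/9⌋ = 1; p/q = (1·67 + 25)/(1·8 + 3) = 92/11; p² − 70·q² = 8464 − 8470 = -6.
  k = 5: m = 4, d = 6, a = ⌊(8 + 4)/6⌋ = 2; p/q = (2·92 + 67)/(2·11 + 8) = 251/30; p² − 70·q² = 63001 − 63000 = 1.
  The first convergent with p² − 70·q² = 1 gives the fundamental solution (x₁, y₁) = (251, 30).
Step 2: Apply the recurrence (x_{n+1}, y_{n+1}) = (x₁x_n + 70y₁y_n, x₁y_n + y₁x_n) repeatedly.
  From (x_1, y_1) = (251, 30): x_2 = 251·251 + 70·30·30 = 126001; y_2 = 251·30 + 30·251 = 15060.
  From (x_2, y_2) = (126001, 15060): x_3 = 251·126001 + 70·30·15060 = 63252251; y_3 = 251·15060 + 30·126001 = 7560090.
Step 3: Verify x_3² - 70·y_3² = 4000847256567001 - 4000847256567000 = 1 (should be 1). ✓

(x_1, y_1) = (251, 30); (x_3, y_3) = (63252251, 7560090).


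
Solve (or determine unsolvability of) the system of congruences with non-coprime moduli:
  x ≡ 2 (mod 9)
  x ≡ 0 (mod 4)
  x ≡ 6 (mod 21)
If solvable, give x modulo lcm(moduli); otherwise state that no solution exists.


Moduli 9, 4, 21 are not pairwise coprime, so CRT works modulo lcm(m_i) when all pairwise compatibility conditions hold.
Pairwise compatibility: gcd(m_i, m_j) must divide a_i - a_j for every pair.
Merge one congruence at a time:
  Start: x ≡ 2 (mod 9).
  Combine with x ≡ 0 (mod 4): gcd(9, 4) = 1; 0 - 2 = -2, which IS divisible by 1, so compatible.
    Write x = 2 + 9·t and substitute into x ≡ 0 (mod 4): 9·t ≡ 0 − 2 = -2 (mod 4).
    Reduce coefficients mod 4: 1·t ≡ 2 (mod 4).
    So t ≡ 2 (mod 4).
    Then x = 2 + 9·2 = 20, valid modulo lcm(9, 4) = 36: x ≡ 20 (mod 36).
  Combine with x ≡ 6 (mod 21): gcd(36, 21) = 3, and 6 - 20 = -14 is NOT divisible by 3.
    ⇒ system is inconsistent (no integer solution).

No solution (the system is inconsistent).


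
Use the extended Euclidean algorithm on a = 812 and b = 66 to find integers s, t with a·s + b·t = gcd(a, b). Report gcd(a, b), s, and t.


Euclidean algorithm on (812, 66) — divide until remainder is 0:
  812 = 12 · 66 + 20
  66 = 3 · 20 + 6
  20 = 3 · 6 + 2
  6 = 3 · 2 + 0
gcd(812, 66) = 2.
Track Bezout coefficients alongside the remainders: start with r₀ = 812 = a·1 + b·0 (s = 1, t = 0) and r₁ = 66 = a·0 + b·1 (s = 0, t = 1); each new remainder r_{k+1} = r_{k-1} − q_k·r_k inherits s_{k+1} = s_{k-1} − q_k·s_k, t_{k+1} = t_{k-1} − q_k·t_k, so r_k = a·s_k + b·t_k at every step:
  q = 12: r = 20, s = 1 − 12·0 = 1, t = 0 − 12·1 = -12  (check: 812·1 + 66·(-12) = 20)
  q = 3: r = 6, s = 0 − 3·1 = -3, t = 1 − 3·(-12) = 37  (check: 812·(-3) + 66·37 = 6)
  q = 3: r = 2, s = 1 − 3·(-3) = 10, t = -12 − 3·37 = -123  (check: 812·10 + 66·(-123) = 2)
The row with r = 2 (the gcd) gives the Bezout coefficients s = 10, t = -123.
Result: 812 · (10) + 66 · (-123) = 2.

gcd(812, 66) = 2; s = 10, t = -123 (check: 812·10 + 66·(-123) = 2).


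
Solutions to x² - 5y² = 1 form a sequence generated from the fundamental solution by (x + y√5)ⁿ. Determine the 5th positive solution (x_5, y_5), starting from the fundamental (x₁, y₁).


Step 1: Find the fundamental solution (x₁, y₁) of x² - 5y² = 1.
  Expand √5 as a continued fraction. a₀ = ⌊√5⌋ = 2; iterate m_{k+1} = d_k·a_k − m_k, d_{k+1} = (5 − m_{k+1}²)/d_k, a_{k+1} = ⌊(a₀ + m_{k+1})/d_{k+1}⌋ (starting m₀ = 0, d₀ = 1), with convergents p_k = a_k·p_{k-1} + p_{k-2}, q_k = a_k·q_{k-1} + q_{k-2} (p₋₁ = 1, q₋₁ = 0):
  k = 0: a₀ = 2; p₀/q₀ = 2/1; p₀² − 5·q₀² = 4 − 5 = -1.
  k = 1: m = 2, d = 1, a = ⌊(2 + 2)/1⌋ = 4; p/q = (4·2 + 1)/(4·1 + 0) = 9/4; p² − 5·q² = 81 − 80 = 1.
  The first convergent with p² − 5·q² = 1 gives the fundamental solution (x₁, y₁) = (9, 4).
Step 2: Apply the recurrence (x_{n+1}, y_{n+1}) = (x₁x_n + 5y₁y_n, x₁y_n + y₁x_n) repeatedly.
  From (x_1, y_1) = (9, 4): x_2 = 9·9 + 5·4·4 = 161; y_2 = 9·4 + 4·9 = 72.
  From (x_2, y_2) = (161, 72): x_3 = 9·161 + 5·4·72 = 2889; y_3 = 9·72 + 4·161 = 1292.
  From (x_3, y_3) = (2889, 1292): x_4 = 9·2889 + 5·4·1292 = 51841; y_4 = 9·1292 + 4·2889 = 23184.
  From (x_4, y_4) = (51841, 23184): x_5 = 9·51841 + 5·4·23184 = 930249; y_5 = 9·23184 + 4·51841 = 416020.
Step 3: Verify x_5² - 5·y_5² = 865363202001 - 865363202000 = 1 (should be 1). ✓

(x_1, y_1) = (9, 4); (x_5, y_5) = (930249, 416020).


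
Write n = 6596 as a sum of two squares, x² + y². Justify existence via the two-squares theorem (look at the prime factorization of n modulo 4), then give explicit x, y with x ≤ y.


Step 1: Factor n = 6596 = 2^2 · 17 · 97.
Step 2: Check the mod-4 condition on each prime factor: 2 = 2 (special); 17 ≡ 1 (mod 4), exponent 1; 97 ≡ 1 (mod 4), exponent 1.
All primes ≡ 3 (mod 4) appear to even exponent (or don't appear), so by the two-squares theorem n IS expressible as a sum of two squares.
Step 3: Build a representation. Group n = k² · m with k = 2 and m = 17 · 97 = 1649 (a product of primes ≡ 1 (mod 4)); a representation of m scales to one of n via (k·x)² + (k·y)² = k²(x² + y²). Each prime p ≡ 1 (mod 4) is itself a sum of two squares; find a² by testing p − a² for a perfect square:
  17: 17 − 1² = 16 = 4² ⇒ 17 = 1² + 4².
  97: 97 − 1² = 96, 97 − 2² = 93, 97 − 3² = 88, 97 − 4² = 81 = 9² ⇒ 97 = 4² + 9².
  Combine using the Brahmagupta–Fibonacci identity (a² + b²)(c² + d²) = (ac − bd)² + (ad + bc)² = (ac + bd)² + (ad − bc)²:
  17 · 97 = 1649: from (1² + 4²)(4² + 9²), take (1·4 − 4·9, 1·9 + 4·4) = (4 − 36, 9 + 16) = (-32, 25); dropping signs (only squares matter) gives (32, 25); check 32² + 25² = 1024 + 625 = 1649 ✓.
  Scale by k = 2: (2·32, 2·25) = (64, 50).
Step 4: Order so x ≤ y and verify: 50² + 64² = 2500 + 4096 = 6596 = n. ✓

n = 6596 = 50² + 64² (one valid representation with x ≤ y).


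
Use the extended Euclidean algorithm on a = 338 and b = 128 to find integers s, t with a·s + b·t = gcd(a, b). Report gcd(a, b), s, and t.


Euclidean algorithm on (338, 128) — divide until remainder is 0:
  338 = 2 · 128 + 82
  128 = 1 · 82 + 46
  82 = 1 · 46 + 36
  46 = 1 · 36 + 10
  36 = 3 · 10 + 6
  10 = 1 · 6 + 4
  6 = 1 · 4 + 2
  4 = 2 · 2 + 0
gcd(338, 128) = 2.
Track Bezout coefficients alongside the remainders: start with r₀ = 338 = a·1 + b·0 (s = 1, t = 0) and r₁ = 128 = a·0 + b·1 (s = 0, t = 1); each new remainder r_{k+1} = r_{k-1} − q_k·r_k inherits s_{k+1} = s_{k-1} − q_k·s_k, t_{k+1} = t_{k-1} − q_k·t_k, so r_k = a·s_k + b·t_k at every step:
  q = 2: r = 82, s = 1 − 2·0 = 1, t = 0 − 2·1 = -2  (check: 338·1 + 128·(-2) = 82)
  q = 1: r = 46, s = 0 − 1·1 = -1, t = 1 − 1·(-2) = 3  (check: 338·(-1) + 128·3 = 46)
  q = 1: r = 36, s = 1 − 1·(-1) = 2, t = -2 − 1·3 = -5  (check: 338·2 + 128·(-5) = 36)
  q = 1: r = 10, s = -1 − 1·2 = -3, t = 3 − 1·(-5) = 8  (check: 338·(-3) + 128·8 = 10)
  q = 3: r = 6, s = 2 − 3·(-3) = 11, t = -5 − 3·8 = -29  (check: 338·11 + 128·(-29) = 6)
  q = 1: r = 4, s = -3 − 1·11 = -14, t = 8 − 1·(-29) = 37  (check: 338·(-14) + 128·37 = 4)
  q = 1: r = 2, s = 11 − 1·(-14) = 25, t = -29 − 1·37 = -66  (check: 338·25 + 128·(-66) = 2)
The row with r = 2 (the gcd) gives the Bezout coefficients s = 25, t = -66.
Result: 338 · (25) + 128 · (-66) = 2.

gcd(338, 128) = 2; s = 25, t = -66 (check: 338·25 + 128·(-66) = 2).


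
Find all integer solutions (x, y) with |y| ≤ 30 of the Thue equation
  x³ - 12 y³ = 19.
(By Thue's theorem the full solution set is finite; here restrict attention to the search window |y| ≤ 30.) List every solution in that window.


The equation is x³ - 12y³ = 19. For fixed y, x³ = 12·y³ + 19, so a solution requires the RHS to be a perfect cube.
Strategy: iterate y from -30 to 30, compute RHS = 12·y³ + 19, and check whether it is a (positive or negative) perfect cube.
Check small values of y:
  y = 0: RHS = 19 is not a perfect cube.
  y = 1: RHS = 31 is not a perfect cube.
  y = -1: RHS = 7 is not a perfect cube.
  y = 2: RHS = 115 is not a perfect cube.
  y = -2: RHS = -77 is not a perfect cube.
  y = 3: RHS = 343 = (7)³ ⇒ x = 7 works.
  y = -3: RHS = -305 is not a perfect cube.
Continuing the search up to |y| = 30 finds no further solutions beyond those listed.
Collected solutions: (7, 3).

Solutions (with |y| ≤ 30): (7, 3).


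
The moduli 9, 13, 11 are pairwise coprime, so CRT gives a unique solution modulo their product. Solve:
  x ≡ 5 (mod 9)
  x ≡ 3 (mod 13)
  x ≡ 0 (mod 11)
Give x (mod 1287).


Moduli 9, 13, 11 are pairwise coprime; by CRT there is a unique solution modulo M = 9 · 13 · 11 = 1287.
Solve pairwise, accumulating the modulus:
  Start with x ≡ 5 (mod 9).
  Combine with x ≡ 3 (mod 13): since gcd(9, 13) = 1, we get a unique residue mod 117.
    Write x = 5 + 9·t and substitute into x ≡ 3 (mod 13): 9·t ≡ 3 − 5 = -2 (mod 13).
    Reduce coefficients mod 13: 9·t ≡ 11 (mod 13).
    The inverse of 9 mod 13 is 3 (since 9·3 = 27 = 2·13 + 1), so t ≡ 3·11 = 33 ≡ 7 (mod 13).
    Then x = 5 + 9·7 = 68, valid modulo lcm(9, 13) = 117: x ≡ 68 (mod 117).
  Combine with x ≡ 0 (mod 11): since gcd(117, 11) = 1, we get a unique residue mod 1287.
    Write x = 68 + 117·t and substitute into x ≡ 0 (mod 11): 117·t ≡ 0 − 68 = -68 (mod 11).
    Reduce coefficients mod 11: 7·t ≡ 9 (mod 11).
    The inverse of 7 mod 11 is 8 (since 7·8 = 56 = 5·11 + 1), so t ≡ 8·9 = 72 ≡ 6 (mod 11).
    Then x = 68 + 117·6 = 770, valid modulo lcm(117, 11) = 1287: x ≡ 770 (mod 1287).
Verify: 770 mod 9 = 5 ✓, 770 mod 13 = 3 ✓, 770 mod 11 = 0 ✓.

x ≡ 770 (mod 1287).


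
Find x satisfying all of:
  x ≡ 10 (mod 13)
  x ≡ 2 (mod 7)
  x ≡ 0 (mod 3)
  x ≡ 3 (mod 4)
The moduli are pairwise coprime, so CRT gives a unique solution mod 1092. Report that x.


Product of moduli M = 13 · 7 · 3 · 4 = 1092.
Merge one congruence at a time:
  Start: x ≡ 10 (mod 13).
  Combine with x ≡ 2 (mod 7); new modulus lcm = 91.
    Write x = 10 + 13·t and substitute into x ≡ 2 (mod 7): 13·t ≡ 2 − 10 = -8 (mod 7).
    Reduce coefficients mod 7: 6·t ≡ 6 (mod 7).
    The inverse of 6 mod 7 is 6 (since 6·6 = 36 = 5·7 + 1), so t ≡ 6·6 = 36 ≡ 1 (mod 7).
    Then x = 10 + 13·1 = 23, valid modulo lcm(13, 7) = 91: x ≡ 23 (mod 91).
  Combine with x ≡ 0 (mod 3); new modulus lcm = 273.
    Write x = 23 + 91·t and substitute into x ≡ 0 (mod 3): 91·t ≡ 0 − 23 = -23 (mod 3).
    Reduce coefficients mod 3: 1·t ≡ 1 (mod 3).
    So t ≡ 1 (mod 3).
    Then x = 23 + 91·1 = 114, valid modulo lcm(91, 3) = 273: x ≡ 114 (mod 273).
  Combine with x ≡ 3 (mod 4); new modulus lcm = 1092.
    Write x = 114 + 273·t and substitute into x ≡ 3 (mod 4): 273·t ≡ 3 − 114 = -111 (mod 4).
    Reduce coefficients mod 4: 1·t ≡ 1 (mod 4).
    So t ≡ 1 (mod 4).
    Then x = 114 + 273·1 = 387, valid modulo lcm(273, 4) = 1092: x ≡ 387 (mod 1092).
Verify against each original: 387 mod 13 = 10, 387 mod 7 = 2, 387 mod 3 = 0, 387 mod 4 = 3.

x ≡ 387 (mod 1092).


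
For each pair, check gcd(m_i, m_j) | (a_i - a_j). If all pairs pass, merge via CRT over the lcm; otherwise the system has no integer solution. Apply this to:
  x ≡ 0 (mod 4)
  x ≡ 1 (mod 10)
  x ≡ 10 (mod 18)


Moduli 4, 10, 18 are not pairwise coprime, so CRT works modulo lcm(m_i) when all pairwise compatibility conditions hold.
Pairwise compatibility: gcd(m_i, m_j) must divide a_i - a_j for every pair.
Merge one congruence at a time:
  Start: x ≡ 0 (mod 4).
  Combine with x ≡ 1 (mod 10): gcd(4, 10) = 2, and 1 - 0 = 1 is NOT divisible by 2.
    ⇒ system is inconsistent (no integer solution).

No solution (the system is inconsistent).


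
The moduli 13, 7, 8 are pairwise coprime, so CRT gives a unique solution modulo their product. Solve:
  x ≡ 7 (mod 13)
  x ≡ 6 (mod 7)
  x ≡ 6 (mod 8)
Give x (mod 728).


Moduli 13, 7, 8 are pairwise coprime; by CRT there is a unique solution modulo M = 13 · 7 · 8 = 728.
Solve pairwise, accumulating the modulus:
  Start with x ≡ 7 (mod 13).
  Combine with x ≡ 6 (mod 7): since gcd(13, 7) = 1, we get a unique residue mod 91.
    Write x = 7 + 13·t and substitute into x ≡ 6 (mod 7): 13·t ≡ 6 − 7 = -1 (mod 7).
    Reduce coefficients mod 7: 6·t ≡ 6 (mod 7).
    The inverse of 6 mod 7 is 6 (since 6·6 = 36 = 5·7 + 1), so t ≡ 6·6 = 36 ≡ 1 (mod 7).
    Then x = 7 + 13·1 = 20, valid modulo lcm(13, 7) = 91: x ≡ 20 (mod 91).
  Combine with x ≡ 6 (mod 8): since gcd(91, 8) = 1, we get a unique residue mod 728.
    Write x = 20 + 91·t and substitute into x ≡ 6 (mod 8): 91·t ≡ 6 − 20 = -14 (mod 8).
    Reduce coefficients mod 8: 3·t ≡ 2 (mod 8).
    The inverse of 3 mod 8 is 3 (since 3·3 = 9 = 1·8 + 1), so t ≡ 3·2 = 6 ≡ 6 (mod 8).
    Then x = 20 + 91·6 = 566, valid modulo lcm(91, 8) = 728: x ≡ 566 (mod 728).
Verify: 566 mod 13 = 7 ✓, 566 mod 7 = 6 ✓, 566 mod 8 = 6 ✓.

x ≡ 566 (mod 728).


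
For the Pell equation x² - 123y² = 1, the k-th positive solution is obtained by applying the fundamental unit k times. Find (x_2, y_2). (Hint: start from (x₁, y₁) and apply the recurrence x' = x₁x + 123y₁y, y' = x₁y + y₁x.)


Step 1: Find the fundamental solution (x₁, y₁) of x² - 123y² = 1.
  Expand √123 as a continued fraction. a₀ = ⌊√123⌋ = 11; iterate m_{k+1} = d_k·a_k − m_k, d_{k+1} = (123 − m_{k+1}²)/d_k, a_{k+1} = ⌊(a₀ + m_{k+1})/d_{k+1}⌋ (starting m₀ = 0, d₀ = 1), with convergents p_k = a_k·p_{k-1} + p_{k-2}, q_k = a_k·q_{k-1} + q_{k-2} (p₋₁ = 1, q₋₁ = 0):
  k = 0: a₀ = 11; p₀/q₀ = 11/1; p₀² − 123·q₀² = 121 − 123 = -2.
  k = 1: m = 11, d = 2, a = ⌊(11 + 11)/2⌋ = 11; p/q = (11·11 + 1)/(11·1 + 0) = 122/11; p² − 123·q² = 14884 − 14883 = 1.
  The first convergent with p² − 123·q² = 1 gives the fundamental solution (x₁, y₁) = (122, 11).
Step 2: Apply the recurrence (x_{n+1}, y_{n+1}) = (x₁x_n + 123y₁y_n, x₁y_n + y₁x_n) repeatedly.
  From (x_1, y_1) = (122, 11): x_2 = 122·122 + 123·11·11 = 29767; y_2 = 122·11 + 11·122 = 2684.
Step 3: Verify x_2² - 123·y_2² = 886074289 - 886074288 = 1 (should be 1). ✓

(x_1, y_1) = (122, 11); (x_2, y_2) = (29767, 2684).


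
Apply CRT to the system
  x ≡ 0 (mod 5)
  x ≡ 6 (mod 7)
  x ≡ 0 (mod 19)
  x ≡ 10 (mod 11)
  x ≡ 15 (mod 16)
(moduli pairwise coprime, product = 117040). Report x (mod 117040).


Product of moduli M = 5 · 7 · 19 · 11 · 16 = 117040.
Merge one congruence at a time:
  Start: x ≡ 0 (mod 5).
  Combine with x ≡ 6 (mod 7); new modulus lcm = 35.
    Write x = 0 + 5·t and substitute into x ≡ 6 (mod 7): 5·t ≡ 6 − 0 = 6 (mod 7).
    The inverse of 5 mod 7 is 3 (since 5·3 = 15 = 2·7 + 1), so t ≡ 3·6 = 18 ≡ 4 (mod 7).
    Then x = 0 + 5·4 = 20, valid modulo lcm(5, 7) = 35: x ≡ 20 (mod 35).
  Combine with x ≡ 0 (mod 19); new modulus lcm = 665.
    Write x = 20 + 35·t and substitute into x ≡ 0 (mod 19): 35·t ≡ 0 − 20 = -20 (mod 19).
    Reduce coefficients mod 19: 16·t ≡ 18 (mod 19).
    The inverse of 16 mod 19 is 6 (since 16·6 = 96 = 5·19 + 1), so t ≡ 6·18 = 108 ≡ 13 (mod 19).
    Then x = 20 + 35·13 = 475, valid modulo lcm(35, 19) = 665: x ≡ 475 (mod 665).
  Combine with x ≡ 10 (mod 11); new modulus lcm = 7315.
    Write x = 475 + 665·t and substitute into x ≡ 10 (mod 11): 665·t ≡ 10 − 475 = -465 (mod 11).
    Reduce coefficients mod 11: 5·t ≡ 8 (mod 11).
    The inverse of 5 mod 11 is 9 (since 5·9 = 45 = 4·11 + 1), so t ≡ 9·8 = 72 ≡ 6 (mod 11).
    Then x = 475 + 665·6 = 4465, valid modulo lcm(665, 11) = 7315: x ≡ 4465 (mod 7315).
  Combine with x ≡ 15 (mod 16); new modulus lcm = 117040.
    Write x = 4465 + 7315·t and substitute into x ≡ 15 (mod 16): 7315·t ≡ 15 − 4465 = -4450 (mod 16).
    Reduce coefficients mod 16: 3·t ≡ 14 (mod 16).
    The inverse of 3 mod 16 is 11 (since 3·11 = 33 = 2·16 + 1), so t ≡ 11·14 = 154 ≡ 10 (mod 16).
    Then x = 4465 + 7315·10 = 77615, valid modulo lcm(7315, 16) = 117040: x ≡ 77615 (mod 117040).
Verify against each original: 77615 mod 5 = 0, 77615 mod 7 = 6, 77615 mod 19 = 0, 77615 mod 11 = 10, 77615 mod 16 = 15.

x ≡ 77615 (mod 117040).


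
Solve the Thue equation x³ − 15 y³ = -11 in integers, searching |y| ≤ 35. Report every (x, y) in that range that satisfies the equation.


The equation is x³ - 15y³ = -11. For fixed y, x³ = 15·y³ − 11, so a solution requires the RHS to be a perfect cube.
Strategy: iterate y from -35 to 35, compute RHS = 15·y³ − 11, and check whether it is a (positive or negative) perfect cube.
Check small values of y:
  y = 0: RHS = -11 is not a perfect cube.
  y = 1: RHS = 4 is not a perfect cube.
  y = -1: RHS = -26 is not a perfect cube.
  y = 2: RHS = 109 is not a perfect cube.
  y = -2: RHS = -131 is not a perfect cube.
  y = 3: RHS = 394 is not a perfect cube.
  y = -3: RHS = -416 is not a perfect cube.
Continuing the search up to |y| = 35 finds no solutions either.
No (x, y) in the scanned range satisfies the equation.

No integer solutions with |y| ≤ 35.


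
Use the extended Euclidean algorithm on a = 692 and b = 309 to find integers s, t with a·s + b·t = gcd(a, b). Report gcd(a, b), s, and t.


Euclidean algorithm on (692, 309) — divide until remainder is 0:
  692 = 2 · 309 + 74
  309 = 4 · 74 + 13
  74 = 5 · 13 + 9
  13 = 1 · 9 + 4
  9 = 2 · 4 + 1
  4 = 4 · 1 + 0
gcd(692, 309) = 1.
Track Bezout coefficients alongside the remainders: start with r₀ = 692 = a·1 + b·0 (s = 1, t = 0) and r₁ = 309 = a·0 + b·1 (s = 0, t = 1); each new remainder r_{k+1} = r_{k-1} − q_k·r_k inherits s_{k+1} = s_{k-1} − q_k·s_k, t_{k+1} = t_{k-1} − q_k·t_k, so r_k = a·s_k + b·t_k at every step:
  q = 2: r = 74, s = 1 − 2·0 = 1, t = 0 − 2·1 = -2  (check: 692·1 + 309·(-2) = 74)
  q = 4: r = 13, s = 0 − 4·1 = -4, t = 1 − 4·(-2) = 9  (check: 692·(-4) + 309·9 = 13)
  q = 5: r = 9, s = 1 − 5·(-4) = 21, t = -2 − 5·9 = -47  (check: 692·21 + 309·(-47) = 9)
  q = 1: r = 4, s = -4 − 1·21 = -25, t = 9 − 1·(-47) = 56  (check: 692·(-25) + 309·56 = 4)
  q = 2: r = 1, s = 21 − 2·(-25) = 71, t = -47 − 2·56 = -159  (check: 692·71 + 309·(-159) = 1)
The row with r = 1 (the gcd) gives the Bezout coefficients s = 71, t = -159.
Result: 692 · (71) + 309 · (-159) = 1.

gcd(692, 309) = 1; s = 71, t = -159 (check: 692·71 + 309·(-159) = 1).


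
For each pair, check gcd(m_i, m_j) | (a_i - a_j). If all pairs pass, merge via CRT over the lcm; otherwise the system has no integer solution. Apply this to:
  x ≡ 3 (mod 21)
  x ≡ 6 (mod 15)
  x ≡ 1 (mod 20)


Moduli 21, 15, 20 are not pairwise coprime, so CRT works modulo lcm(m_i) when all pairwise compatibility conditions hold.
Pairwise compatibility: gcd(m_i, m_j) must divide a_i - a_j for every pair.
Merge one congruence at a time:
  Start: x ≡ 3 (mod 21).
  Combine with x ≡ 6 (mod 15): gcd(21, 15) = 3; 6 - 3 = 3, which IS divisible by 3, so compatible.
    Write x = 3 + 21·t and substitute into x ≡ 6 (mod 15): 21·t ≡ 6 − 3 = 3 (mod 15).
    Divide the congruence (and modulus) by g = 3: 7·t ≡ 1 (mod 5).
    Reduce coefficients mod 5: 2·t ≡ 1 (mod 5).
    The inverse of 2 mod 5 is 3 (since 2·3 = 6 = 1·5 + 1), so t ≡ 3·1 = 3 ≡ 3 (mod 5).
    Then x = 3 + 21·3 = 66, valid modulo lcm(21, 15) = 105: x ≡ 66 (mod 105).
  Combine with x ≡ 1 (mod 20): gcd(105, 20) = 5; 1 - 66 = -65, which IS divisible by 5, so compatible.
    Write x = 66 + 105·t and substitute into x ≡ 1 (mod 20): 105·t ≡ 1 − 66 = -65 (mod 20).
    Divide the congruence (and modulus) by g = 5: 21·t ≡ -13 (mod 4).
    Reduce coefficients mod 4: 1·t ≡ 3 (mod 4).
    So t ≡ 3 (mod 4).
    Then x = 66 + 105·3 = 381, valid modulo lcm(105, 20) = 420: x ≡ 381 (mod 420).
Verify: 381 mod 21 = 3, 381 mod 15 = 6, 381 mod 20 = 1.

x ≡ 381 (mod 420).


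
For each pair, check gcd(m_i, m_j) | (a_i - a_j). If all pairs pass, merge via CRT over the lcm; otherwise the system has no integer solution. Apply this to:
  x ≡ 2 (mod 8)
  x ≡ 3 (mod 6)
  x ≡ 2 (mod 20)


Moduli 8, 6, 20 are not pairwise coprime, so CRT works modulo lcm(m_i) when all pairwise compatibility conditions hold.
Pairwise compatibility: gcd(m_i, m_j) must divide a_i - a_j for every pair.
Merge one congruence at a time:
  Start: x ≡ 2 (mod 8).
  Combine with x ≡ 3 (mod 6): gcd(8, 6) = 2, and 3 - 2 = 1 is NOT divisible by 2.
    ⇒ system is inconsistent (no integer solution).

No solution (the system is inconsistent).


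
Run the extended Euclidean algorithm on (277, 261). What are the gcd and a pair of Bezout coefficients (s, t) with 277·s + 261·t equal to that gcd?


Euclidean algorithm on (277, 261) — divide until remainder is 0:
  277 = 1 · 261 + 16
  261 = 16 · 16 + 5
  16 = 3 · 5 + 1
  5 = 5 · 1 + 0
gcd(277, 261) = 1.
Track Bezout coefficients alongside the remainders: start with r₀ = 277 = a·1 + b·0 (s = 1, t = 0) and r₁ = 261 = a·0 + b·1 (s = 0, t = 1); each new remainder r_{k+1} = r_{k-1} − q_k·r_k inherits s_{k+1} = s_{k-1} − q_k·s_k, t_{k+1} = t_{k-1} − q_k·t_k, so r_k = a·s_k + b·t_k at every step:
  q = 1: r = 16, s = 1 − 1·0 = 1, t = 0 − 1·1 = -1  (check: 277·1 + 261·(-1) = 16)
  q = 16: r = 5, s = 0 − 16·1 = -16, t = 1 − 16·(-1) = 17  (check: 277·(-16) + 261·17 = 5)
  q = 3: r = 1, s = 1 − 3·(-16) = 49, t = -1 − 3·17 = -52  (check: 277·49 + 261·(-52) = 1)
The row with r = 1 (the gcd) gives the Bezout coefficients s = 49, t = -52.
Result: 277 · (49) + 261 · (-52) = 1.

gcd(277, 261) = 1; s = 49, t = -52 (check: 277·49 + 261·(-52) = 1).


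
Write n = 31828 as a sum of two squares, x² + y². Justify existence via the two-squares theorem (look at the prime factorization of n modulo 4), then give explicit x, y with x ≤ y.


Step 1: Factor n = 31828 = 2^2 · 73 · 109.
Step 2: Check the mod-4 condition on each prime factor: 2 = 2 (special); 73 ≡ 1 (mod 4), exponent 1; 109 ≡ 1 (mod 4), exponent 1.
All primes ≡ 3 (mod 4) appear to even exponent (or don't appear), so by the two-squares theorem n IS expressible as a sum of two squares.
Step 3: Build a representation. Group n = k² · m with k = 2 and m = 73 · 109 = 7957 (a product of primes ≡ 1 (mod 4)); a representation of m scales to one of n via (k·x)² + (k·y)² = k²(x² + y²). Each prime p ≡ 1 (mod 4) is itself a sum of two squares; find a² by testing p − a² for a perfect square:
  73: 73 − 1² = 72, 73 − 2² = 69, 73 − 3² = 64 = 8² ⇒ 73 = 3² + 8².
  109: 109 − 1² = 108, 109 − 2² = 105, 109 − 3² = 100 = 10² ⇒ 109 = 3² + 10².
  Combine using the Brahmagupta–Fibonacci identity (a² + b²)(c² + d²) = (ac − bd)² + (ad + bc)² = (ac + bd)² + (ad − bc)²:
  73 · 109 = 7957: from (3² + 8²)(3² + 10²), take (3·3 − 8·10, 3·10 + 8·3) = (9 − 80, 30 + 24) = (-71, 54); dropping signs (only squares matter) gives (71, 54); check 71² + 54² = 5041 + 2916 = 7957 ✓.
  Scale by k = 2: (2·71, 2·54) = (142, 108).
Step 4: Order so x ≤ y and verify: 108² + 142² = 11664 + 20164 = 31828 = n. ✓

n = 31828 = 108² + 142² (one valid representation with x ≤ y).


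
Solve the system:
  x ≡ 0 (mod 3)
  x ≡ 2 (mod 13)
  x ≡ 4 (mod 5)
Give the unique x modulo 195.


Moduli 3, 13, 5 are pairwise coprime; by CRT there is a unique solution modulo M = 3 · 13 · 5 = 195.
Solve pairwise, accumulating the modulus:
  Start with x ≡ 0 (mod 3).
  Combine with x ≡ 2 (mod 13): since gcd(3, 13) = 1, we get a unique residue mod 39.
    Write x = 0 + 3·t and substitute into x ≡ 2 (mod 13): 3·t ≡ 2 − 0 = 2 (mod 13).
    The inverse of 3 mod 13 is 9 (since 3·9 = 27 = 2·13 + 1), so t ≡ 9·2 = 18 ≡ 5 (mod 13).
    Then x = 0 + 3·5 = 15, valid modulo lcm(3, 13) = 39: x ≡ 15 (mod 39).
  Combine with x ≡ 4 (mod 5): since gcd(39, 5) = 1, we get a unique residue mod 195.
    Write x = 15 + 39·t and substitute into x ≡ 4 (mod 5): 39·t ≡ 4 − 15 = -11 (mod 5).
    Reduce coefficients mod 5: 4·t ≡ 4 (mod 5).
    The inverse of 4 mod 5 is 4 (since 4·4 = 16 = 3·5 + 1), so t ≡ 4·4 = 16 ≡ 1 (mod 5).
    Then x = 15 + 39·1 = 54, valid modulo lcm(39, 5) = 195: x ≡ 54 (mod 195).
Verify: 54 mod 3 = 0 ✓, 54 mod 13 = 2 ✓, 54 mod 5 = 4 ✓.

x ≡ 54 (mod 195).


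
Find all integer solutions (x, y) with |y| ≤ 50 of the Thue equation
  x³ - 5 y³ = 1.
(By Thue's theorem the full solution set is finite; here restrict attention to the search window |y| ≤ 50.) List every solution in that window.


The equation is x³ - 5y³ = 1. For fixed y, x³ = 5·y³ + 1, so a solution requires the RHS to be a perfect cube.
Strategy: iterate y from -50 to 50, compute RHS = 5·y³ + 1, and check whether it is a (positive or negative) perfect cube.
Check small values of y:
  y = 0: RHS = 1 = (1)³ ⇒ x = 1 works.
  y = 1: RHS = 6 is not a perfect cube.
  y = -1: RHS = -4 is not a perfect cube.
  y = 2: RHS = 41 is not a perfect cube.
  y = -2: RHS = -39 is not a perfect cube.
  y = 3: RHS = 136 is not a perfect cube.
  y = -3: RHS = -134 is not a perfect cube.
Continuing the search up to |y| = 50 finds no further solutions beyond those listed.
Collected solutions: (1, 0).

Solutions (with |y| ≤ 50): (1, 0).
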